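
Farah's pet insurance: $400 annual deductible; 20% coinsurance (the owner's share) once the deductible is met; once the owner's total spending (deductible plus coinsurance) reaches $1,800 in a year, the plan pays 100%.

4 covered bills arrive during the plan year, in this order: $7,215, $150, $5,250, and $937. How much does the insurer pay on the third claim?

$5,243

Claim 1 ($7,215): $400 finishes the deductible; $6,815 goes to coinsurance; 20% of $6,815 = $1,363. Owner pays $1,763; OOP now $1,763. Plan pays $7,215 − $1,763 = $5,452.
Claim 2 ($150): 20% coinsurance on $150 = $30. Owner owes $30 (running OOP $1,793). Insurer: $150 − $30 = $120.
Claim 3 ($5,250): deductible met; 20% of $5,250 = $1,050. OOP would hit $2,843 > $1,800, so the cap limits the owner to $1,800 − $1,793 = $7. Plan pays $5,250 − $7 = $5,243.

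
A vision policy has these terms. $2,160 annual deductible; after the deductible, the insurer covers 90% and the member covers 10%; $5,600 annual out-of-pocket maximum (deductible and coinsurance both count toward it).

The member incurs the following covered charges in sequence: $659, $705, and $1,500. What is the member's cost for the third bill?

Claim 1 ($659): all of it applies to the deductible. Member pays $659; OOP now $659.
Claim 2 ($705): fully absorbed by the deductible. Member owes $705 (running OOP $1,364).
Claim 3 ($1,500): deductible takes $796, $704 remains; coinsurance $704 × 10% = $70.40. Member owes $866.40 (running OOP $2,230.40).

$866.40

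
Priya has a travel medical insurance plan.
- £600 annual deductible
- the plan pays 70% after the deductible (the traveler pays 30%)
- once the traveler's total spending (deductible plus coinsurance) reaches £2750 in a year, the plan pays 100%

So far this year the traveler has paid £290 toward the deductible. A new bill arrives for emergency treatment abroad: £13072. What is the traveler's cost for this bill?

£2460

Remaining deductible: £600 − £290 = £310.
That leaves £13072 − £310 = £12762 for coinsurance.
Traveler's 30% share of £12762 is £3828.60.
That puts the traveler's cost at £310 + £3828.60 = £4138.60 before any cap.
Year-to-date out-of-pocket would reach £290 + £4138.60 = £4428.60, above the £2750 maximum, so the traveler pays only £2750 − £290 = £2460.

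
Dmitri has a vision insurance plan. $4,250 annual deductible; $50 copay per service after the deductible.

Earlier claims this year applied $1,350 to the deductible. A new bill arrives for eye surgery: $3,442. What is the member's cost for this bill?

Remaining deductible: $4,250 − $1,350 = $2,900.
After the $2,900 deductible portion, $3,442 − $2,900 = $542 is subject to the copay.
Copay on this service: $50.
Member responsibility: $2,900 + $50 = $2,950.

$2,950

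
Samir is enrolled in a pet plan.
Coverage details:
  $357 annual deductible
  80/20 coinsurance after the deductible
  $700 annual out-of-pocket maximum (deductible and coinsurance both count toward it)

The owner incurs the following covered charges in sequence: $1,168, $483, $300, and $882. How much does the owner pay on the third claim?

#1 ($1,168): deductible takes $357, $811 remains; owner's 20% is $162.20. Owner owes $519.20 (running OOP $519.20).
#2 ($483): deductible met; 20% of $483 = $96.60. Cost to owner: $96.60. OOP to date $615.80.
#3 ($300): deductible met; 20% of $300 = $60. Cost to owner: $60. OOP to date $675.80.

$60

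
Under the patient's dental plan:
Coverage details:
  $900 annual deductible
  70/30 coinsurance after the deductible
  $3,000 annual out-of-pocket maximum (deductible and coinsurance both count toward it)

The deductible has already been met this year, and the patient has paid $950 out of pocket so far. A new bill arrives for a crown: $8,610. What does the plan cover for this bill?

The deductible is already satisfied, so the full bill goes to coinsurance.
Coinsurance: $8,610 × 30% = $2,583.
That would bring total out-of-pocket to $3,533, past the $3,000 cap. The patient is capped at $3,000 − $950 = $2,050 on this claim.
Insurer pays the balance: $8,610 − $2,050 = $6,560.

$6,560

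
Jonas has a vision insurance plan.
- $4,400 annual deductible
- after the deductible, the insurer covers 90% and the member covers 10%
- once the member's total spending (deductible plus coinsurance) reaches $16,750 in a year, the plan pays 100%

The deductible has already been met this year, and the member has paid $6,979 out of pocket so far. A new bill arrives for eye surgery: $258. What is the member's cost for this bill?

With the deductible met, the entire $258 is subject to coinsurance.
Member's 10% share of $258 is $25.80.
Total out-of-pocket so far would be $6,979 + $25.80 = $7,004.80, below the $16,750 cap — no reduction.

$25.80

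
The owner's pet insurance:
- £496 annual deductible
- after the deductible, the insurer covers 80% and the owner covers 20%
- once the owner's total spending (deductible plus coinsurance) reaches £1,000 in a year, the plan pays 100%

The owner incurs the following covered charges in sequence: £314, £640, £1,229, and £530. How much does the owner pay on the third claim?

#1 (£314): fully absorbed by the deductible. Cost to owner: £314. OOP to date £314.
#2 (£640): £182 to deductible, leaving £458; 20% of £458 = £91.60. Owner pays £273.60; OOP now £587.60.
#3 (£1,229): 20% coinsurance on £1,229 = £245.80. Cost to owner: £245.80. OOP to date £833.40.

£245.80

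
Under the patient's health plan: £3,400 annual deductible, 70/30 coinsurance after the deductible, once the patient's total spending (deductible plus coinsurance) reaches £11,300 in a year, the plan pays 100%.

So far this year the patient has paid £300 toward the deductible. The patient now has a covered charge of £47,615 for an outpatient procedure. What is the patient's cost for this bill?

Remaining deductible: £3,400 − £300 = £3,100.
The remaining £44,515 (= £47,615 − £3,100) moves to coinsurance.
30% of £44,515 = £13,354.50 falls to the patient.
So the patient owes £3,100 + £13,354.50 = £16,454.50 before any cap.
That would bring total out-of-pocket to £16,754.50, past the £11,300 cap. The patient is capped at £11,300 − £300 = £11,000 on this claim.

£11,000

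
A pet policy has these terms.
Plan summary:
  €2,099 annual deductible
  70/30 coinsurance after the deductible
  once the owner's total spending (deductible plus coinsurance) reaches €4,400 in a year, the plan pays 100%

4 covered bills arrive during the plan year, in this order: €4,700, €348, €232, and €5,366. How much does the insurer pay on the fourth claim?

Bill 1, €4,700: €2,099 finishes the deductible; €2,601 goes to coinsurance; 30% of €2,601 = €780.30. Owner pays €2,879.30; OOP now €2,879.30. Plan pays €4,700 − €2,879.30 = €1,820.70.
Bill 2, €348: 30% coinsurance on €348 = €104.40. Owner owes €104.40 (running OOP €2,983.70). Insurer: €348 − €104.40 = €243.60.
Bill 3, €232: deductible already satisfied, so owner's share is 30% × €232 = €69.60. Owner owes €69.60 (running OOP €3,053.30). Plan pays €232 − €69.60 = €162.40.
Bill 4, €5,366: 30% coinsurance on €5,366 = €1,609.80. Adding that to €3,053.30 gives €4,663.10, past the €4,400 cap; owner pays only €4,400 − €3,053.30 = €1,346.70. Plan pays €5,366 − €1,346.70 = €4,019.30.

€4,019.30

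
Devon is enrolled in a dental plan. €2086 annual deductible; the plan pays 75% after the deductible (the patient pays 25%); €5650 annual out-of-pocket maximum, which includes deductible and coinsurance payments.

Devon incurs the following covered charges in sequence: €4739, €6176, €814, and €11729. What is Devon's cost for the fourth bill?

€1153.25

Bill 1, €4739: deductible takes €2086, €2653 remains; 25% of €2653 = €663.25. Patient pays €2749.25; OOP now €2749.25.
Bill 2, €6176: 25% coinsurance on €6176 = €1544. Patient owes €1544 (running OOP €4293.25).
Bill 3, €814: 25% coinsurance on €814 = €203.50. Patient pays €203.50; OOP now €4496.75.
Bill 4, €11729: deductible already satisfied, so patient's share is 25% × €11729 = €2932.25. That would push OOP to €7429, over the €5650 cap, so patient pays €5650 − €4496.75 = €1153.25.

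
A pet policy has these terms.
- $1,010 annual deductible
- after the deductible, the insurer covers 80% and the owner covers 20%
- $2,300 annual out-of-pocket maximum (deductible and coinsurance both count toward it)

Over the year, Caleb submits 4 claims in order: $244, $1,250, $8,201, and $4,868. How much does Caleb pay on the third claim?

$1,193.20

Claim 1 ($244): fully absorbed by the deductible. Owner owes $244 (running OOP $244).
Claim 2 ($1,250): $766 to deductible, leaving $484; 20% of $484 = $96.80. Cost to owner: $862.80. OOP to date $1,106.80.
Claim 3 ($8,201): deductible already satisfied, so owner's share is 20% × $8,201 = $1,640.20. That would push OOP to $2,747, over the $2,300 cap, so owner pays $2,300 − $1,106.80 = $1,193.20.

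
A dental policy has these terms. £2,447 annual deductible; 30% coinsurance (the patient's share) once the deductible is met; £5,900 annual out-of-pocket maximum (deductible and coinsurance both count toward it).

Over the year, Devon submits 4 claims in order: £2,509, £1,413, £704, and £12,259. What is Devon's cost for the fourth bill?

Claim 1 (£2,509): deductible takes £2,447, £62 remains; coinsurance £62 × 30% = £18.60. Cost to patient: £2,465.60. OOP to date £2,465.60.
Claim 2 (£1,413): deductible met; 30% of £1,413 = £423.90. Patient pays £423.90; OOP now £2,889.50.
Claim 3 (£704): deductible already satisfied, so patient's share is 30% × £704 = £211.20. Patient owes £211.20 (running OOP £3,100.70).
Claim 4 (£12,259): deductible already satisfied, so patient's share is 30% × £12,259 = £3,677.70. That would push OOP to £6,778.40, over the £5,900 cap, so patient pays £5,900 − £3,100.70 = £2,799.30.

£2,799.30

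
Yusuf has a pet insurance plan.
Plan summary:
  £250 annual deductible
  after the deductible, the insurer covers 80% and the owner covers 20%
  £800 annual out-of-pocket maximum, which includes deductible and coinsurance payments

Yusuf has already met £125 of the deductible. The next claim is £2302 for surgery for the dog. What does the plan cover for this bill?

£1741.60

£125 of the £250 deductible is already met, leaving £125.
The remaining £2177 (= £2302 − £125) moves to coinsurance.
Owner's 20% share of £2177 is £435.40.
Owner responsibility before any cap: £125 + £435.40 = £560.40.
Cumulative spending £125 + £560.40 = £685.40 stays under the £800 maximum.
Insurer pays the balance: £2302 − £560.40 = £1741.60.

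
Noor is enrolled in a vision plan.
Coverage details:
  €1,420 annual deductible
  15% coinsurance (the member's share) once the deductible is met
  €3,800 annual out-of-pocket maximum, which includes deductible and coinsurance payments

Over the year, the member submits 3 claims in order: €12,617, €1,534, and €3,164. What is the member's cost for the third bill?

€470.35

Claim 1 (€12,617): €1,420 finishes the deductible; €11,197 goes to coinsurance; coinsurance €11,197 × 15% = €1,679.55. Member owes €3,099.55 (running OOP €3,099.55).
Claim 2 (€1,534): deductible already satisfied, so member's share is 15% × €1,534 = €230.10. Cost to member: €230.10. OOP to date €3,329.65.
Claim 3 (€3,164): deductible already satisfied, so member's share is 15% × €3,164 = €474.60. Adding that to €3,329.65 gives €3,804.25, past the €3,800 cap; member pays only €3,800 − €3,329.65 = €470.35.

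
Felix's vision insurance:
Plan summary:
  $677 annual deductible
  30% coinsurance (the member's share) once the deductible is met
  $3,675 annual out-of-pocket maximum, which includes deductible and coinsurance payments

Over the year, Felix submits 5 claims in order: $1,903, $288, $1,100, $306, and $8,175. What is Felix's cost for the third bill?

$330

#1 ($1,903): deductible takes $677, $1,226 remains; member's 30% is $367.80. Member pays $1,044.80; OOP now $1,044.80.
#2 ($288): 30% coinsurance on $288 = $86.40. Member pays $86.40; OOP now $1,131.20.
#3 ($1,100): 30% coinsurance on $1,100 = $330. Cost to member: $330. OOP to date $1,461.20.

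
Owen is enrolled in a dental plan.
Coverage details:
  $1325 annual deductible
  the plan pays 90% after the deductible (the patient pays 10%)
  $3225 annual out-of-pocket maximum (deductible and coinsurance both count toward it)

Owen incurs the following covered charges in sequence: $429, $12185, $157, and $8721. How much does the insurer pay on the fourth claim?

$7965.60

Claim 1 — $429: entire amount goes to the deductible. Cost to patient: $429. OOP to date $429. Plan pays $429 − $429 = $0.
Claim 2 — $12185: $896 finishes the deductible; $11289 goes to coinsurance; coinsurance $11289 × 10% = $1128.90. Patient owes $2024.90 (running OOP $2453.90). Insurer: $12185 − $2024.90 = $10160.10.
Claim 3 — $157: deductible met; 10% of $157 = $15.70. Cost to patient: $15.70. OOP to date $2469.60. Plan pays $157 − $15.70 = $141.30.
Claim 4 — $8721: deductible already satisfied, so patient's share is 10% × $8721 = $872.10. OOP would hit $3341.70 > $3225, so the cap limits the patient to $3225 − $2469.60 = $755.40. Plan pays $8721 − $755.40 = $7965.60.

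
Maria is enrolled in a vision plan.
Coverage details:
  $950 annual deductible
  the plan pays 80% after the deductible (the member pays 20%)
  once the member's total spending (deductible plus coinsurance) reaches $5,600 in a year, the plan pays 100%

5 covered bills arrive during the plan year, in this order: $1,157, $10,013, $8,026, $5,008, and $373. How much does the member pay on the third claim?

#1 ($1,157): deductible takes $950, $207 remains; 20% of $207 = $41.40. Member owes $991.40 (running OOP $991.40).
#2 ($10,013): deductible already satisfied, so member's share is 20% × $10,013 = $2,002.60. Member owes $2,002.60 (running OOP $2,994).
#3 ($8,026): deductible met; 20% of $8,026 = $1,605.20. Member owes $1,605.20 (running OOP $4,599.20).

$1,605.20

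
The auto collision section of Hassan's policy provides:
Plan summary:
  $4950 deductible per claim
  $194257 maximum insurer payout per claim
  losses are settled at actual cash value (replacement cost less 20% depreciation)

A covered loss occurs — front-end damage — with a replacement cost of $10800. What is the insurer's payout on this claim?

$3690

Actual cash value after 20% depreciation: $10800 × 80% = $8640.
Less the $4950 deductible: $8640 − $4950 = $3690.
That's under the $194257 cap, so the insurer reimburses the full $3690.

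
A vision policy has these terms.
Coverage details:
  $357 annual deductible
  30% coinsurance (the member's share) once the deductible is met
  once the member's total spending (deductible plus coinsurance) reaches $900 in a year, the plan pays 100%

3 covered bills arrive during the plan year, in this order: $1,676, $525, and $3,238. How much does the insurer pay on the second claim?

$377.70

#1 ($1,676): deductible takes $357, $1,319 remains; coinsurance $1,319 × 30% = $395.70. Member pays $752.70; OOP now $752.70. Insurer: $1,676 − $752.70 = $923.30.
#2 ($525): 30% coinsurance on $525 = $157.50. That would push OOP to $910.20, over the $900 cap, so member pays $900 − $752.70 = $147.30. Insurer: $525 − $147.30 = $377.70.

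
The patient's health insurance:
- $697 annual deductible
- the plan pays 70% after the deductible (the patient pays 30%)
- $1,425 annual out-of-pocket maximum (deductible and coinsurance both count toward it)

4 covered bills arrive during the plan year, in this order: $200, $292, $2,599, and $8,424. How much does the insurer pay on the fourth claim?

Bill 1, $200: fully absorbed by the deductible. Patient pays $200; OOP now $200. Plan pays $200 − $200 = $0.
Bill 2, $292: fully absorbed by the deductible. Patient pays $292; OOP now $492. Insurer: $292 − $292 = $0.
Bill 3, $2,599: deductible takes $205, $2,394 remains; 30% of $2,394 = $718.20. Patient owes $923.20 (running OOP $1,415.20). Insurer: $2,599 − $923.20 = $1,675.80.
Bill 4, $8,424: deductible met; 30% of $8,424 = $2,527.20. Adding that to $1,415.20 gives $3,942.40, past the $1,425 cap; patient pays only $1,425 − $1,415.20 = $9.80. Plan pays $8,424 − $9.80 = $8,414.20.

$8,414.20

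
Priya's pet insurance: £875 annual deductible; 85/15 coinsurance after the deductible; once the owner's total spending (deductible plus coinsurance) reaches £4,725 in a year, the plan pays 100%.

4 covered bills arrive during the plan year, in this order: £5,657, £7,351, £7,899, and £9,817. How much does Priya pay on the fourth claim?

£845.20

Bill 1, £5,657: deductible takes £875, £4,782 remains; owner's 15% is £717.30. Cost to owner: £1,592.30. OOP to date £1,592.30.
Bill 2, £7,351: deductible met; 15% of £7,351 = £1,102.65. Cost to owner: £1,102.65. OOP to date £2,694.95.
Bill 3, £7,899: deductible met; 15% of £7,899 = £1,184.85. Owner owes £1,184.85 (running OOP £3,879.80).
Bill 4, £9,817: deductible already satisfied, so owner's share is 15% × £9,817 = £1,472.55. That would push OOP to £5,352.35, over the £4,725 cap, so owner pays £4,725 − £3,879.80 = £845.20.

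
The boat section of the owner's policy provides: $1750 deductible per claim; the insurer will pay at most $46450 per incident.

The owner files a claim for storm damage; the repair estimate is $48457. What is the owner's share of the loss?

$2007

After the deductible, $48457 − $1750 = $46707 remains.
Since $46707 > $46450, the payout is capped at $46450.
The owner bears the rest of the original loss: $48457 − $46450 = $2007.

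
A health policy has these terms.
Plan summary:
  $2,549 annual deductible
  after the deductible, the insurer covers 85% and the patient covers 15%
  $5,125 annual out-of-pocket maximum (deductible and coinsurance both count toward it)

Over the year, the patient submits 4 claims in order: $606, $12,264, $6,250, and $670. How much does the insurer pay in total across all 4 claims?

$14,665

Bill 1, $606: entire amount goes to the deductible. Cost to patient: $606. OOP to date $606. Plan pays $606 − $606 = $0.
Bill 2, $12,264: $1,943 finishes the deductible; $10,321 goes to coinsurance; patient's 15% is $1,548.15. Patient pays $3,491.15; OOP now $4,097.15. Insurer: $12,264 − $3,491.15 = $8,772.85.
Bill 3, $6,250: deductible met; 15% of $6,250 = $937.50. Patient owes $937.50 (running OOP $5,034.65). Plan pays $6,250 − $937.50 = $5,312.50.
Bill 4, $670: deductible already satisfied, so patient's share is 15% × $670 = $100.50. That would push OOP to $5,135.15, over the $5,125 cap, so patient pays $5,125 − $5,034.65 = $90.35. Insurer: $670 − $90.35 = $579.65.
Insurer total: $0 + $8,772.85 + $5,312.50 + $579.65 = $14,665.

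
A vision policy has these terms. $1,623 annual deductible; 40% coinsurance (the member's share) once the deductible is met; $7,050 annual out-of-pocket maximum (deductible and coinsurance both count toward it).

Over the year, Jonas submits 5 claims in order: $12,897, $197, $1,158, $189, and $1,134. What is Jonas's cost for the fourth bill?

$75.60

Bill 1, $12,897: deductible takes $1,623, $11,274 remains; coinsurance $11,274 × 40% = $4,509.60. Member owes $6,132.60 (running OOP $6,132.60).
Bill 2, $197: deductible met; 40% of $197 = $78.80. Cost to member: $78.80. OOP to date $6,211.40.
Bill 3, $1,158: deductible already satisfied, so member's share is 40% × $1,158 = $463.20. Member pays $463.20; OOP now $6,674.60.
Bill 4, $189: deductible already satisfied, so member's share is 40% × $189 = $75.60. Member owes $75.60 (running OOP $6,750.20).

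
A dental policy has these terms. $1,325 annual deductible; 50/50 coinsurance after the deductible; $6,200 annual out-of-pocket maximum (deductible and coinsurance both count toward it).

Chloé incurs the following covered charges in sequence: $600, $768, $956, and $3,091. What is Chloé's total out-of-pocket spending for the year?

$3,370

Claim 1 ($600): entire amount goes to the deductible. Patient owes $600 (running OOP $600).
Claim 2 ($768): deductible takes $725, $43 remains; 50% of $43 = $21.50. Cost to patient: $746.50. OOP to date $1,346.50.
Claim 3 ($956): 50% coinsurance on $956 = $478. Cost to patient: $478. OOP to date $1,824.50.
Claim 4 ($3,091): deductible met; 50% of $3,091 = $1,545.50. Patient pays $1,545.50; OOP now $3,370.
Summing the patient's payments: $600 + $746.50 + $478 + $1,545.50 = $3,370.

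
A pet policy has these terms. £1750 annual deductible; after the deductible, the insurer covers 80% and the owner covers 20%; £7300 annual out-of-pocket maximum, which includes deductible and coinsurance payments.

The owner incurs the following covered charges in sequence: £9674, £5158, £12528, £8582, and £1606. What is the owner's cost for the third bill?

Claim 1 (£9674): £1750 to deductible, leaving £7924; 20% of £7924 = £1584.80. Cost to owner: £3334.80. OOP to date £3334.80.
Claim 2 (£5158): 20% coinsurance on £5158 = £1031.60. Owner owes £1031.60 (running OOP £4366.40).
Claim 3 (£12528): deductible already satisfied, so owner's share is 20% × £12528 = £2505.60. Cost to owner: £2505.60. OOP to date £6872.

£2505.60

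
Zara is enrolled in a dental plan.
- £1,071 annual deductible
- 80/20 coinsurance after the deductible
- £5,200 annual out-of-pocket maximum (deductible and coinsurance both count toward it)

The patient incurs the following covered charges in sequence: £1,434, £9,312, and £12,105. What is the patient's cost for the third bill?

#1 (£1,434): £1,071 to deductible, leaving £363; 20% of £363 = £72.60. Patient pays £1,143.60; OOP now £1,143.60.
#2 (£9,312): deductible met; 20% of £9,312 = £1,862.40. Patient pays £1,862.40; OOP now £3,006.
#3 (£12,105): deductible already satisfied, so patient's share is 20% × £12,105 = £2,421. OOP would hit £5,427 > £5,200, so the cap limits the patient to £5,200 − £3,006 = £2,194.

£2,194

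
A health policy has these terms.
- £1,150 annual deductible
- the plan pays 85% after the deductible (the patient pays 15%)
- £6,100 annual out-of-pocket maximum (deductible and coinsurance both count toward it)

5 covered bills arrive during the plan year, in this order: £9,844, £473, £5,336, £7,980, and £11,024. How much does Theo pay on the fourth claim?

Bill 1, £9,844: £1,150 to deductible, leaving £8,694; patient's 15% is £1,304.10. Patient owes £2,454.10 (running OOP £2,454.10).
Bill 2, £473: deductible already satisfied, so patient's share is 15% × £473 = £70.95. Cost to patient: £70.95. OOP to date £2,525.05.
Bill 3, £5,336: 15% coinsurance on £5,336 = £800.40. Patient owes £800.40 (running OOP £3,325.45).
Bill 4, £7,980: 15% coinsurance on £7,980 = £1,197. Cost to patient: £1,197. OOP to date £4,522.45.

£1,197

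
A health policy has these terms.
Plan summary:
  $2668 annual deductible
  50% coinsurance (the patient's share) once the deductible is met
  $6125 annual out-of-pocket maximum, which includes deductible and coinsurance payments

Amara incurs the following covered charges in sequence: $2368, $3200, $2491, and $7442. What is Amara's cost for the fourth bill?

$761.50

Claim 1 ($2368): fully absorbed by the deductible. Patient owes $2368 (running OOP $2368).
Claim 2 ($3200): $300 to deductible, leaving $2900; coinsurance $2900 × 50% = $1450. Cost to patient: $1750. OOP to date $4118.
Claim 3 ($2491): deductible met; 50% of $2491 = $1245.50. Patient pays $1245.50; OOP now $5363.50.
Claim 4 ($7442): 50% coinsurance on $7442 = $3721. OOP would hit $9084.50 > $6125, so the cap limits the patient to $6125 − $5363.50 = $761.50.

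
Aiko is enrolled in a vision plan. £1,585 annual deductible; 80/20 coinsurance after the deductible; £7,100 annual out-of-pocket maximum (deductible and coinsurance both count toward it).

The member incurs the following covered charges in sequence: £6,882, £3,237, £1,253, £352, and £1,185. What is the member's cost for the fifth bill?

£237

Claim 1 — £6,882: deductible takes £1,585, £5,297 remains; coinsurance £5,297 × 20% = £1,059.40. Member pays £2,644.40; OOP now £2,644.40.
Claim 2 — £3,237: 20% coinsurance on £3,237 = £647.40. Cost to member: £647.40. OOP to date £3,291.80.
Claim 3 — £1,253: 20% coinsurance on £1,253 = £250.60. Cost to member: £250.60. OOP to date £3,542.40.
Claim 4 — £352: deductible already satisfied, so member's share is 20% × £352 = £70.40. Cost to member: £70.40. OOP to date £3,612.80.
Claim 5 — £1,185: 20% coinsurance on £1,185 = £237. Member pays £237; OOP now £3,849.80.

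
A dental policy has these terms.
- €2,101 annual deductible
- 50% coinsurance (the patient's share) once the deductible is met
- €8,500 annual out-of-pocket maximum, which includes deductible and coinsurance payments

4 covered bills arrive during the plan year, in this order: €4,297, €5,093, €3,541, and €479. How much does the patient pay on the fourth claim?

€239.50

Claim 1 — €4,297: €2,101 to deductible, leaving €2,196; 50% of €2,196 = €1,098. Patient pays €3,199; OOP now €3,199.
Claim 2 — €5,093: deductible already satisfied, so patient's share is 50% × €5,093 = €2,546.50. Cost to patient: €2,546.50. OOP to date €5,745.50.
Claim 3 — €3,541: deductible already satisfied, so patient's share is 50% × €3,541 = €1,770.50. Cost to patient: €1,770.50. OOP to date €7,516.
Claim 4 — €479: 50% coinsurance on €479 = €239.50. Patient pays €239.50; OOP now €7,755.50.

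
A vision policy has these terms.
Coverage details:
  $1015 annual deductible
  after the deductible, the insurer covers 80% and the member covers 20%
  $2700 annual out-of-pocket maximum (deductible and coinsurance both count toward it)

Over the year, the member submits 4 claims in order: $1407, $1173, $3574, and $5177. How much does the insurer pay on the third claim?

Claim 1 ($1407): $1015 finishes the deductible; $392 goes to coinsurance; coinsurance $392 × 20% = $78.40. Member owes $1093.40 (running OOP $1093.40). Plan pays $1407 − $1093.40 = $313.60.
Claim 2 ($1173): 20% coinsurance on $1173 = $234.60. Member owes $234.60 (running OOP $1328). Plan pays $1173 − $234.60 = $938.40.
Claim 3 ($3574): deductible already satisfied, so member's share is 20% × $3574 = $714.80. Member owes $714.80 (running OOP $2042.80). Insurer: $3574 − $714.80 = $2859.20.

$2859.20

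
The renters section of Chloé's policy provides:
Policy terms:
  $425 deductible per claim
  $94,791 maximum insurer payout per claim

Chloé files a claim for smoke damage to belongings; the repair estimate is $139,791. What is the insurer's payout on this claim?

Subtract the deductible: $139,791 − $425 = $139,366.
Since $139,366 > $94,791, the payout is capped at $94,791.

$94,791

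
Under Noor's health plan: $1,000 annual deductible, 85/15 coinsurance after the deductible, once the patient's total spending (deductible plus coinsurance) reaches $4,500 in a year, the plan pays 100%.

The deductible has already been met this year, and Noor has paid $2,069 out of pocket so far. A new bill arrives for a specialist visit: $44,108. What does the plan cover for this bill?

The deductible is already satisfied, so the full bill goes to coinsurance.
15% of $44,108 = $6,616.20 falls to the patient.
Adding $6,616.20 to the $2,069 already spent would give $8,685.20, which exceeds the $4,500 cap; the patient pays just $4,500 − $2,069 = $2,431.
The plan picks up $44,108 − $2,431 = $41,677.

$41,677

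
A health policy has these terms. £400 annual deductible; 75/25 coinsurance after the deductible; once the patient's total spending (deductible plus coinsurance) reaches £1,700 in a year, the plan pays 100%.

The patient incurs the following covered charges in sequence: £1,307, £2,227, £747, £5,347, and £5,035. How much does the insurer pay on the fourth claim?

£5,017.25

Bill 1, £1,307: £400 finishes the deductible; £907 goes to coinsurance; 25% of £907 = £226.75. Patient pays £626.75; OOP now £626.75. Insurer: £1,307 − £626.75 = £680.25.
Bill 2, £2,227: deductible met; 25% of £2,227 = £556.75. Cost to patient: £556.75. OOP to date £1,183.50. Plan pays £2,227 − £556.75 = £1,670.25.
Bill 3, £747: 25% coinsurance on £747 = £186.75. Cost to patient: £186.75. OOP to date £1,370.25. Plan pays £747 − £186.75 = £560.25.
Bill 4, £5,347: 25% coinsurance on £5,347 = £1,336.75. Adding that to £1,370.25 gives £2,707, past the £1,700 cap; patient pays only £1,700 − £1,370.25 = £329.75. Insurer: £5,347 − £329.75 = £5,017.25.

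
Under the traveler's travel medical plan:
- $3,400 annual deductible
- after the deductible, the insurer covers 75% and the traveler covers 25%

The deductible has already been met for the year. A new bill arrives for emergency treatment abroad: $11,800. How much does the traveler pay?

$2,950

With the deductible met, the entire $11,800 is subject to coinsurance.
Coinsurance: $11,800 × 25% = $2,950.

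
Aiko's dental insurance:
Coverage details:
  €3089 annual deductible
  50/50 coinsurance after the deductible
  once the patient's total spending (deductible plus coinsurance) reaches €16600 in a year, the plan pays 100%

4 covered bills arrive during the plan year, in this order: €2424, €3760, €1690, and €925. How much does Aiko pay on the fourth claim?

€462.50

Claim 1 (€2424): fully absorbed by the deductible. Cost to patient: €2424. OOP to date €2424.
Claim 2 (€3760): €665 to deductible, leaving €3095; coinsurance €3095 × 50% = €1547.50. Patient pays €2212.50; OOP now €4636.50.
Claim 3 (€1690): deductible met; 50% of €1690 = €845. Patient pays €845; OOP now €5481.50.
Claim 4 (€925): deductible met; 50% of €925 = €462.50. Patient pays €462.50; OOP now €5944.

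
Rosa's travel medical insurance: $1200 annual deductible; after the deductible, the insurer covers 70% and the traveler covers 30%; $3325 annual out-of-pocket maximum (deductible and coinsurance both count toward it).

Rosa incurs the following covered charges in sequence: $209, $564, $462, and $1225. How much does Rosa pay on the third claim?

$437.50

Claim 1 — $209: all of it applies to the deductible. Traveler owes $209 (running OOP $209).
Claim 2 — $564: fully absorbed by the deductible. Cost to traveler: $564. OOP to date $773.
Claim 3 — $462: deductible takes $427, $35 remains; traveler's 30% is $10.50. Cost to traveler: $437.50. OOP to date $1210.50.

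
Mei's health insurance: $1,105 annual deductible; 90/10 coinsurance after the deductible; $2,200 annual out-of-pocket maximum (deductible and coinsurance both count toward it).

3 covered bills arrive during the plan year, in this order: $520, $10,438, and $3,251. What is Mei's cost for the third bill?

$109.70

Claim 1 — $520: entire amount goes to the deductible. Patient pays $520; OOP now $520.
Claim 2 — $10,438: deductible takes $585, $9,853 remains; coinsurance $9,853 × 10% = $985.30. Patient owes $1,570.30 (running OOP $2,090.30).
Claim 3 — $3,251: 10% coinsurance on $3,251 = $325.10. That would push OOP to $2,415.40, over the $2,200 cap, so patient pays $2,200 − $2,090.30 = $109.70.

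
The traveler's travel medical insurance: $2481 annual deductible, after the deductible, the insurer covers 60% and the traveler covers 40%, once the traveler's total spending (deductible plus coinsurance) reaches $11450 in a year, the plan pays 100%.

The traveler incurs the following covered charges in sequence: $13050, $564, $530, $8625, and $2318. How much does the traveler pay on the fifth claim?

Claim 1 — $13050: $2481 finishes the deductible; $10569 goes to coinsurance; coinsurance $10569 × 40% = $4227.60. Cost to traveler: $6708.60. OOP to date $6708.60.
Claim 2 — $564: 40% coinsurance on $564 = $225.60. Traveler pays $225.60; OOP now $6934.20.
Claim 3 — $530: deductible met; 40% of $530 = $212. Traveler pays $212; OOP now $7146.20.
Claim 4 — $8625: deductible already satisfied, so traveler's share is 40% × $8625 = $3450. Traveler owes $3450 (running OOP $10596.20).
Claim 5 — $2318: deductible met; 40% of $2318 = $927.20. OOP would hit $11523.40 > $11450, so the cap limits the traveler to $11450 − $10596.20 = $853.80.

$853.80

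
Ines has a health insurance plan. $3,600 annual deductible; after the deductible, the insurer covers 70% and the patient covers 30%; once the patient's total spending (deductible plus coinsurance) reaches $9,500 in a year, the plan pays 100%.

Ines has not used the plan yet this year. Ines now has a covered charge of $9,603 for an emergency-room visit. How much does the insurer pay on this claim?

$4,202.10

The full $3,600 deductible is still open; $3,600 of this bill applies to it.
The remaining $6,003 (= $9,603 − $3,600) moves to coinsurance.
30% of $6,003 = $1,800.90 falls to the patient.
That puts the patient's cost at $3,600 + $1,800.90 = $5,400.90 before any cap.
Total out-of-pocket so far would be $0 + $5,400.90 = $5,400.90, below the $9,500 cap — no reduction.
The plan picks up $9,603 − $5,400.90 = $4,202.10.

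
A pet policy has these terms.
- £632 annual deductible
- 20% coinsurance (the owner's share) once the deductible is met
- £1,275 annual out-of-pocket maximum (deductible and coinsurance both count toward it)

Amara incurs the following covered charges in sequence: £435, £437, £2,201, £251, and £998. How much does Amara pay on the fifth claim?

£104.60

Claim 1 (£435): fully absorbed by the deductible. Owner owes £435 (running OOP £435).
Claim 2 (£437): deductible takes £197, £240 remains; owner's 20% is £48. Cost to owner: £245. OOP to date £680.
Claim 3 (£2,201): deductible met; 20% of £2,201 = £440.20. Owner owes £440.20 (running OOP £1,120.20).
Claim 4 (£251): 20% coinsurance on £251 = £50.20. Cost to owner: £50.20. OOP to date £1,170.40.
Claim 5 (£998): deductible met; 20% of £998 = £199.60. That would push OOP to £1,370, over the £1,275 cap, so owner pays £1,275 − £1,170.40 = £104.60.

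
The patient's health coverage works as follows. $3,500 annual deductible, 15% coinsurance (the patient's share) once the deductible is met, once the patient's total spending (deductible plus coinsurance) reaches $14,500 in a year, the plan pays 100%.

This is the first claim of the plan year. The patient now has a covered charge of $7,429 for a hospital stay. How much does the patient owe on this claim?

$4,089.35

Nothing has been paid toward the $3,500 deductible, so the first $3,500 of this charge is applied there.
That leaves $7,429 − $3,500 = $3,929 for coinsurance.
Patient's 15% share of $3,929 is $589.35.
So the patient owes $3,500 + $589.35 = $4,089.35 before any cap.
Year-to-date out-of-pocket becomes $0 + $4,089.35 = $4,089.35, still under the $14,500 maximum, so no cap applies.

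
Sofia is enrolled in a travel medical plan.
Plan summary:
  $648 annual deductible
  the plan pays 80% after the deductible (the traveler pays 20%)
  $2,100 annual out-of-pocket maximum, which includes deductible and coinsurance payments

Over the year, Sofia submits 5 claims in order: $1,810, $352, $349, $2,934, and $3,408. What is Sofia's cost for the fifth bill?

$492.60

Claim 1 ($1,810): $648 to deductible, leaving $1,162; 20% of $1,162 = $232.40. Traveler owes $880.40 (running OOP $880.40).
Claim 2 ($352): deductible met; 20% of $352 = $70.40. Cost to traveler: $70.40. OOP to date $950.80.
Claim 3 ($349): deductible already satisfied, so traveler's share is 20% × $349 = $69.80. Cost to traveler: $69.80. OOP to date $1,020.60.
Claim 4 ($2,934): deductible already satisfied, so traveler's share is 20% × $2,934 = $586.80. Cost to traveler: $586.80. OOP to date $1,607.40.
Claim 5 ($3,408): deductible met; 20% of $3,408 = $681.60. That would push OOP to $2,289, over the $2,100 cap, so traveler pays $2,100 − $1,607.40 = $492.60.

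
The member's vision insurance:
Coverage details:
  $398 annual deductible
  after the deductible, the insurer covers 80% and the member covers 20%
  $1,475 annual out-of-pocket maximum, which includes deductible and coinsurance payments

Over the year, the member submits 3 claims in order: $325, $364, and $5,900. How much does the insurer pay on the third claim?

$4,881.20

#1 ($325): entire amount goes to the deductible. Member owes $325 (running OOP $325). Plan pays $325 − $325 = $0.
#2 ($364): $73 to deductible, leaving $291; 20% of $291 = $58.20. Cost to member: $131.20. OOP to date $456.20. Insurer: $364 − $131.20 = $232.80.
#3 ($5,900): deductible already satisfied, so member's share is 20% × $5,900 = $1,180. Adding that to $456.20 gives $1,636.20, past the $1,475 cap; member pays only $1,475 − $456.20 = $1,018.80. Insurer: $5,900 − $1,018.80 = $4,881.20.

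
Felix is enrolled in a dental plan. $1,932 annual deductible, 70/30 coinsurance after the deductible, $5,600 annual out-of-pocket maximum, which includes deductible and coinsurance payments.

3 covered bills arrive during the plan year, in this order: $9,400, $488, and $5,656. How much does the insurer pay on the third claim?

$4,374.80

Claim 1 — $9,400: deductible takes $1,932, $7,468 remains; patient's 30% is $2,240.40. Patient owes $4,172.40 (running OOP $4,172.40). Insurer: $9,400 − $4,172.40 = $5,227.60.
Claim 2 — $488: deductible already satisfied, so patient's share is 30% × $488 = $146.40. Patient pays $146.40; OOP now $4,318.80. Insurer: $488 − $146.40 = $341.60.
Claim 3 — $5,656: 30% coinsurance on $5,656 = $1,696.80. That would push OOP to $6,015.60, over the $5,600 cap, so patient pays $5,600 − $4,318.80 = $1,281.20. Plan pays $5,656 − $1,281.20 = $4,374.80.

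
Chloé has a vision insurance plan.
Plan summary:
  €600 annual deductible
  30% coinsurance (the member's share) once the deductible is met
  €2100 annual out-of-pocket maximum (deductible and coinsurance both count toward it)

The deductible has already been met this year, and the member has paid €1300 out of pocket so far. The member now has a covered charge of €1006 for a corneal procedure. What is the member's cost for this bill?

With the deductible met, the entire €1006 is subject to coinsurance.
Member's 30% share of €1006 is €301.80.
Total out-of-pocket so far would be €1300 + €301.80 = €1601.80, below the €2100 cap — no reduction.

€301.80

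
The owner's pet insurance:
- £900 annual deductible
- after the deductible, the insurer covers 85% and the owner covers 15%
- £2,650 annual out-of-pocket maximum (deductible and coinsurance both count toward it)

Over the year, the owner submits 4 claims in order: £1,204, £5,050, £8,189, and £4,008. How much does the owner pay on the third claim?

£946.90

Claim 1 — £1,204: deductible takes £900, £304 remains; coinsurance £304 × 15% = £45.60. Cost to owner: £945.60. OOP to date £945.60.
Claim 2 — £5,050: 15% coinsurance on £5,050 = £757.50. Owner owes £757.50 (running OOP £1,703.10).
Claim 3 — £8,189: deductible already satisfied, so owner's share is 15% × £8,189 = £1,228.35. Adding that to £1,703.10 gives £2,931.45, past the £2,650 cap; owner pays only £2,650 − £1,703.10 = £946.90.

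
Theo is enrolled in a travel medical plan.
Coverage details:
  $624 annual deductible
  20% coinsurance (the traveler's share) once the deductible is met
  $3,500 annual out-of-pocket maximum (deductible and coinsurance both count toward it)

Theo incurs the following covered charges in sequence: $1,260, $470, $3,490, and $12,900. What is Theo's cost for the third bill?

Claim 1 ($1,260): $624 to deductible, leaving $636; 20% of $636 = $127.20. Cost to traveler: $751.20. OOP to date $751.20.
Claim 2 ($470): deductible met; 20% of $470 = $94. Cost to traveler: $94. OOP to date $845.20.
Claim 3 ($3,490): deductible already satisfied, so traveler's share is 20% × $3,490 = $698. Traveler owes $698 (running OOP $1,543.20).

$698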